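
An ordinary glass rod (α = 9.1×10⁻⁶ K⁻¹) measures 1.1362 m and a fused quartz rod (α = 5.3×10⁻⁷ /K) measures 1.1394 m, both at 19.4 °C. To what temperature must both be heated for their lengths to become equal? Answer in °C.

T = 348.1 °C

L₁(1 + α₁ΔT) = L₂(1 + α₂ΔT) ⇒ ΔT = (L₂ − L₁)/(α₁L₁ − α₂L₂)
L₂ − L₁ = 1.1394 − 1.1362 = 3.20×10⁻³ m
α₁L₁ − α₂L₂ = 9.1×10⁻⁶×1.1362 − 5.3×10⁻⁷×1.1394 = 9.735538×10⁻⁶ m/K
ΔT = 3.20×10⁻³ / 9.735538×10⁻⁶ = 328.693 K
T = 19.4 + 328.693 = 348.093 °C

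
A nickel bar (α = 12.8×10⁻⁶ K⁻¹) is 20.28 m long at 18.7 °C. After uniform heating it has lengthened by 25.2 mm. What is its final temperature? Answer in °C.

T = 116 °C

ΔL = αL₀ΔT ⇒ ΔT = ΔL / (αL₀)
ΔT = 25.2×10⁻³ m / (12.8×10⁻⁶ × 20.28 m) = 97.08 K
T = 18.7 + 97.08 = 115.78 °C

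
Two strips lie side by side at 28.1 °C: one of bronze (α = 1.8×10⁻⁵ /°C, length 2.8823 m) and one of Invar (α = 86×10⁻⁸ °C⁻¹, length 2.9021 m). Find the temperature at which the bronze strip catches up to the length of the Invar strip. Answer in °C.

Equal length when α₁L₁ΔT − α₂L₂ΔT = L₂ − L₁ = 1.98×10⁻² m
α₁L₁ = 5.18814×10⁻⁵, α₂L₂ = 2.495806×10⁻⁶ → Δ(αL) = 4.9385594×10⁻⁵ m/K
ΔT = 1.98×10⁻² / 4.9385594×10⁻⁵ = 400.927 K, so T = 28.1 + 400.927 = 429.027 °C

T = 429.0 °C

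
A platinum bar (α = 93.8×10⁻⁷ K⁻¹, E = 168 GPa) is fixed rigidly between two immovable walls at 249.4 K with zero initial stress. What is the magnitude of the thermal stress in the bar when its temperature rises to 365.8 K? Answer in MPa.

Fully constrained: the free strain ε = αΔT is blocked, so σ = Eε = EαΔT.
|ΔT| = 116.4 K
σ = 168×10⁹ × 93.8×10⁻⁷ × 116.4 = 1.83×10⁸ Pa

σ = 183 MPa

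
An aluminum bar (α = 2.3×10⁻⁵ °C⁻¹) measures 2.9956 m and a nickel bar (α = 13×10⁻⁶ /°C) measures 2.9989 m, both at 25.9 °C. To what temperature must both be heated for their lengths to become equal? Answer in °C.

L₁(1 + α₁ΔT) = L₂(1 + α₂ΔT) ⇒ ΔT = (L₂ − L₁)/(α₁L₁ − α₂L₂)
L₂ − L₁ = 2.9989 − 2.9956 = 3.30×10⁻³ m
α₁L₁ − α₂L₂ = 2.3×10⁻⁵×2.9956 − 13×10⁻⁶×2.9989 = 2.99131×10⁻⁵ m/K
ΔT = 3.30×10⁻³ / 2.99131×10⁻⁵ = 110.320 K
T = 25.9 + 110.320 = 136.220 °C

T = 136.2 °C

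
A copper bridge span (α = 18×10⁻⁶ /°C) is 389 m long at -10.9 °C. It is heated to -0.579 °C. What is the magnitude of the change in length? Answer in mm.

ΔL = 72.3 mm

|ΔT| = |-0.579 − (-10.9)| = 10.321 K
ΔL = αL₀ΔT = (18×10⁻⁶)(389)(10.321) = 7.23×10⁻² m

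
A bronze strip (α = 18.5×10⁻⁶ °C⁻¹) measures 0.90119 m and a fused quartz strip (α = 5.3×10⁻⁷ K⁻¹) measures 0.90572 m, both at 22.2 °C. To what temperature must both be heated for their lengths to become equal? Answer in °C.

T = 302.0 °C

Equal length when α₁L₁ΔT − α₂L₂ΔT = L₂ − L₁ = 4.53×10⁻³ m
α₁L₁ = 1.6672015×10⁻⁵, α₂L₂ = 4.800316×10⁻⁷ → Δ(αL) = 1.61919834×10⁻⁵ m/K
ΔT = 4.53×10⁻³ / 1.61919834×10⁻⁵ = 279.768 K, so T = 22.2 + 279.768 = 301.968 °C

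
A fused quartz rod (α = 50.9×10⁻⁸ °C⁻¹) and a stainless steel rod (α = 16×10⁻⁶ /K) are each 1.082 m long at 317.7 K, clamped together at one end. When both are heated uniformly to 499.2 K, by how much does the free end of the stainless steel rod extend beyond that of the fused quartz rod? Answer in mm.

ΔT = 181.5 K
fused quartz: ΔL = 50.9×10⁻⁸ × 1.082 m × 181.5 = 9.9959×10⁻⁵ m = 0.099959 mm
stainless steel: ΔL = 16×10⁻⁶ × 1.082 m × 181.5 = 3.1421×10⁻³ m = 3.1421 mm
difference = 3.1421 − 0.099959 = 3.042141 mm

3.04 mm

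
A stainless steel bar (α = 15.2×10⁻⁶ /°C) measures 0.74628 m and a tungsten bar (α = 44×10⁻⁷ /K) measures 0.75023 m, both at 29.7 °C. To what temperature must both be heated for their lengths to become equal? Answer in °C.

T = 520.8 °C

Equal length when α₁L₁ΔT − α₂L₂ΔT = L₂ − L₁ = 3.95×10⁻³ m
α₁L₁ = 1.1343456×10⁻⁵, α₂L₂ = 3.301012×10⁻⁶ → Δ(αL) = 8.042444×10⁻⁶ m/K
ΔT = 3.95×10⁻³ / 8.042444×10⁻⁶ = 491.144 K, so T = 29.7 + 491.144 = 520.844 °C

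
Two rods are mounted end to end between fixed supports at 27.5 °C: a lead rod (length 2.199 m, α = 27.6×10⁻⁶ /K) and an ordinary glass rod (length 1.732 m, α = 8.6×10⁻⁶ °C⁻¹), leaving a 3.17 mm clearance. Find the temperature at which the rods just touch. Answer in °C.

Gap closes when ΔL₁ + ΔL₂ = 3.17 mm = 3.17×10⁻³ m
(α₁L₁ + α₂L₂)ΔT = g
α₁L₁ + α₂L₂ = 27.6×10⁻⁶×2.199 + 8.6×10⁻⁶×1.732 = 7.55876×10⁻⁵ m/K
ΔT = 3.17×10⁻³ / 7.55876×10⁻⁵ = 41.938 K
T = 27.5 + 41.938 = 69.438 °C

T = 69.4 °C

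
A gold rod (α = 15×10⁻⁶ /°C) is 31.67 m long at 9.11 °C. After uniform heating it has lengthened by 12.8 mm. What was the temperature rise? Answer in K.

ΔT = 26.9 K

ΔL = αL₀ΔT ⇒ ΔT = ΔL / (αL₀)
ΔT = 12.8×10⁻³ m / (15×10⁻⁶ × 31.67 m) = 26.945 K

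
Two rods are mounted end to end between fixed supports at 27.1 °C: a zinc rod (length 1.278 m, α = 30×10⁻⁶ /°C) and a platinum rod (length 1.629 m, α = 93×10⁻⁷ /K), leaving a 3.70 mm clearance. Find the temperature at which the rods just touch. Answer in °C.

α₁L₁ = 3.834×10⁻⁵ m/K, α₂L₂ = 1.51497×10⁻⁵ m/K → total 5.34897×10⁻⁵ m/K
ΔT = g/(α₁L₁+α₂L₂) = 3.70×10⁻³ / 5.34897×10⁻⁵ = 69.172 K
T = 27.1 + 69.172 = 96.272 °C

T = 96.3 °C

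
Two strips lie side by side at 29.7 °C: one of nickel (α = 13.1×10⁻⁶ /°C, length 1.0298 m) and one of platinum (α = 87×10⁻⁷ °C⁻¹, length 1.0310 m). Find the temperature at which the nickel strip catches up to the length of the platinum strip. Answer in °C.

L₁(1 + α₁ΔT) = L₂(1 + α₂ΔT) ⇒ ΔT = (L₂ − L₁)/(α₁L₁ − α₂L₂)
L₂ − L₁ = 1.0310 − 1.0298 = 1.20×10⁻³ m
α₁L₁ − α₂L₂ = 13.1×10⁻⁶×1.0298 − 87×10⁻⁷×1.0310 = 4.52068×10⁻⁶ m/K
ΔT = 1.20×10⁻³ / 4.52068×10⁻⁶ = 265.447 K
T = 29.7 + 265.447 = 295.147 °C

T = 295.1 °C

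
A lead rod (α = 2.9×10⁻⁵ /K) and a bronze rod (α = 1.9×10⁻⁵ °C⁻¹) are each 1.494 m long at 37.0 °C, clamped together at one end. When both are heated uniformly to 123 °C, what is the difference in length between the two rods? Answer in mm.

1.28 mm

ΔT = 86.0 K
lead: ΔL = 2.9×10⁻⁵ × 1.494 m × 86.0 = 3.7260×10⁻³ m = 3.7260 mm
bronze: ΔL = 1.9×10⁻⁵ × 1.494 m × 86.0 = 2.4412×10⁻³ m = 2.4412 mm
difference = 3.7260 − 2.4412 = 1.2848 mm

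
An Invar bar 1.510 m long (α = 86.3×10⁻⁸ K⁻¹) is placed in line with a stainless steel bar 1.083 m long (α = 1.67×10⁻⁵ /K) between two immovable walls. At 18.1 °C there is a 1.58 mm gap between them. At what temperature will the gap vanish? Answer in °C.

Gap closes when ΔL₁ + ΔL₂ = 1.58 mm = 1.58×10⁻³ m
(α₁L₁ + α₂L₂)ΔT = g
α₁L₁ + α₂L₂ = 86.3×10⁻⁸×1.510 + 1.67×10⁻⁵×1.083 = 1.938923×10⁻⁵ m/K
ΔT = 1.58×10⁻³ / 1.938923×10⁻⁵ = 81.489 K
T = 18.1 + 81.489 = 99.589 °C

T = 99.6 °C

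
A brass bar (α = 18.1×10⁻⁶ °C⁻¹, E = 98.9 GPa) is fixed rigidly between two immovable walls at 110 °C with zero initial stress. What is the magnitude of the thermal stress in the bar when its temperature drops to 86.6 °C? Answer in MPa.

σ = 41.9 MPa

Fully constrained: the free strain ε = αΔT is blocked, so σ = Eε = EαΔT.
|ΔT| = 23.4 K
σ = 98.9×10⁹ × 18.1×10⁻⁶ × 23.4 = 4.19×10⁷ Pa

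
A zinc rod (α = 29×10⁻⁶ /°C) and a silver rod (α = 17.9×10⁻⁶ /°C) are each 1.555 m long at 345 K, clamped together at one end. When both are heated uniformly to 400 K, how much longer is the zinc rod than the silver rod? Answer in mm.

0.949 mm

ΔT = 55 K
zinc: ΔL = 29×10⁻⁶ × 1.555 m × 55 = 2.4802×10⁻³ m = 2.4802 mm
silver: ΔL = 17.9×10⁻⁶ × 1.555 m × 55 = 1.5309×10⁻³ m = 1.5309 mm
difference = 2.4802 − 1.5309 = 0.9493 mm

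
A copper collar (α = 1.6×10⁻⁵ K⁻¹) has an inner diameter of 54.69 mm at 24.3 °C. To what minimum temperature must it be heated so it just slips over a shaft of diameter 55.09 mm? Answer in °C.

T = 481 °C

Required Δd = 55.09 − 54.69 = 0.40 mm
Δd = αd₀ΔT ⇒ ΔT = Δd/(αd₀) = 0.40 / (1.6×10⁻⁵ × 54.69) = 457.12 K
T_min = 24.3 + 457.12 = 481.42 °C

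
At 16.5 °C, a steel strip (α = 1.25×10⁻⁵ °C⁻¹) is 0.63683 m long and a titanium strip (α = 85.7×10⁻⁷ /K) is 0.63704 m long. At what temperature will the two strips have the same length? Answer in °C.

Equal length when α₁L₁ΔT − α₂L₂ΔT = L₂ − L₁ = 2.10×10⁻⁴ m
α₁L₁ = 7.960375×10⁻⁶, α₂L₂ = 5.4594328×10⁻⁶ → Δ(αL) = 2.5009422×10⁻⁶ m/K
ΔT = 2.10×10⁻⁴ / 2.5009422×10⁻⁶ = 83.968 K, so T = 16.5 + 83.968 = 100.468 °C

T = 100.5 °C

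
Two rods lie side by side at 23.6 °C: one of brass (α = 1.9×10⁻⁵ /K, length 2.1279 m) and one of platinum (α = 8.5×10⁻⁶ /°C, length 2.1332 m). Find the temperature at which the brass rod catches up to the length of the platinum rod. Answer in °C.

Equal length when α₁L₁ΔT − α₂L₂ΔT = L₂ − L₁ = 5.30×10⁻³ m
α₁L₁ = 4.04301×10⁻⁵, α₂L₂ = 1.81322×10⁻⁵ → Δ(αL) = 2.22979×10⁻⁵ m/K
ΔT = 5.30×10⁻³ / 2.22979×10⁻⁵ = 237.691 K, so T = 23.6 + 237.691 = 261.291 °C

T = 261.3 °C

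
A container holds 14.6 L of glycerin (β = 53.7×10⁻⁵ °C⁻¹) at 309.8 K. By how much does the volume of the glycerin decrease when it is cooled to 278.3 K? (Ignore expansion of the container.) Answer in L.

|ΔT| = |278.3 − 309.8| = 31.5 K
ΔV = βV₀ΔT = (53.7×10⁻⁵)(14.6)(31.5) = 0.247 L

ΔV = 0.247 L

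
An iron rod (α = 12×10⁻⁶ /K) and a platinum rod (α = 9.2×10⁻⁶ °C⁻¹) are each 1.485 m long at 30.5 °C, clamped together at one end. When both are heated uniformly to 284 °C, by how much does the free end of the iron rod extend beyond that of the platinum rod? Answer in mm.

ΔT = 253.5 K
iron: ΔL = 12×10⁻⁶ × 1.485 m × 253.5 = 4.5174×10⁻³ m = 4.5174 mm
platinum: ΔL = 9.2×10⁻⁶ × 1.485 m × 253.5 = 3.4633×10⁻³ m = 3.4633 mm
difference = 4.5174 − 3.4633 = 1.0541 mm

1.05 mm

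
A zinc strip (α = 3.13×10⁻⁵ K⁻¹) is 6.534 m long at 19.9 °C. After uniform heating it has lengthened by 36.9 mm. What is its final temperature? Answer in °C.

T = 200 °C

ΔL = αL₀ΔT ⇒ ΔT = ΔL / (αL₀)
ΔT = 36.9×10⁻³ m / (3.13×10⁻⁵ × 6.534 m) = 180.43 K
T = 19.9 + 180.43 = 200.33 °C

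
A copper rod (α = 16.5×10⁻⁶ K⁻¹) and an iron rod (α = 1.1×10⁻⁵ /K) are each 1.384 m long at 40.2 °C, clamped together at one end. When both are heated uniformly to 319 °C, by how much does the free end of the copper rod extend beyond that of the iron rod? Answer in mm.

ΔT = 278.8 K
copper: ΔL = 16.5×10⁻⁶ × 1.384 m × 278.8 = 6.3667×10⁻³ m = 6.3667 mm
iron: ΔL = 1.1×10⁻⁵ × 1.384 m × 278.8 = 4.2445×10⁻³ m = 4.2445 mm
difference = 6.3667 − 4.2445 = 2.1222 mm

2.12 mm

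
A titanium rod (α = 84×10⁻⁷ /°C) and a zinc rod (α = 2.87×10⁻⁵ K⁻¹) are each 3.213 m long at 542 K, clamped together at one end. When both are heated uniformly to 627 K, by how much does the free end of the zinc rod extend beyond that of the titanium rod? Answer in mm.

ΔT = 85 K
titanium: ΔL = 84×10⁻⁷ × 3.213 m × 85 = 2.2941×10⁻³ m = 2.2941 mm
zinc: ΔL = 2.87×10⁻⁵ × 3.213 m × 85 = 7.8381×10⁻³ m = 7.8381 mm
difference = 7.8381 − 2.2941 = 5.5440 mm

5.54 mm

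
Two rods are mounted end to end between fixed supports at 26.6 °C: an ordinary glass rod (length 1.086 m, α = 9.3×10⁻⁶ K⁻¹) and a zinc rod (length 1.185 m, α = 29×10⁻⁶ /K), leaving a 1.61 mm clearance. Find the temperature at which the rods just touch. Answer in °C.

T = 62.8 °C

Gap closes when ΔL₁ + ΔL₂ = 1.61 mm = 1.61×10⁻³ m
(α₁L₁ + α₂L₂)ΔT = g
α₁L₁ + α₂L₂ = 9.3×10⁻⁶×1.086 + 29×10⁻⁶×1.185 = 4.44648×10⁻⁵ m/K
ΔT = 1.61×10⁻³ / 4.44648×10⁻⁵ = 36.208 K
T = 26.6 + 36.208 = 62.808 °C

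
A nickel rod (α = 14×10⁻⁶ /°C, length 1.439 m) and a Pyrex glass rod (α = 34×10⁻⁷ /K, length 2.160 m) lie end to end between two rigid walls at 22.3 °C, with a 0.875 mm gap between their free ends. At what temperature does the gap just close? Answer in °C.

α₁L₁ = 2.0146×10⁻⁵ m/K, α₂L₂ = 7.344×10⁻⁶ m/K → total 2.749×10⁻⁵ m/K
ΔT = g/(α₁L₁+α₂L₂) = 8.75×10⁻⁴ / 2.749×10⁻⁵ = 31.830 K
T = 22.3 + 31.830 = 54.130 °C

T = 54.1 °C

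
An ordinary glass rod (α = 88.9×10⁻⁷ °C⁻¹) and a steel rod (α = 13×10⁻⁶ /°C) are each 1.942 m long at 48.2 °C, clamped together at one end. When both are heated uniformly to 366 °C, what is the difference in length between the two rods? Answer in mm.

ΔT = 317.8 K
ordinary glass: ΔL = 88.9×10⁻⁷ × 1.942 m × 317.8 = 5.4866×10⁻³ m = 5.4866 mm
steel: ΔL = 13×10⁻⁶ × 1.942 m × 317.8 = 8.0232×10⁻³ m = 8.0232 mm
difference = 8.0232 − 5.4866 = 2.5366 mm

2.54 mm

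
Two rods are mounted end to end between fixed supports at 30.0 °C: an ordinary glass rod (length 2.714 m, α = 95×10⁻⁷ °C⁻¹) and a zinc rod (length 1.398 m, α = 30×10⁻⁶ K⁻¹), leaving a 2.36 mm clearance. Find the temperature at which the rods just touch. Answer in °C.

T = 64.8 °C

α₁L₁ = 2.5783×10⁻⁵ m/K, α₂L₂ = 4.194×10⁻⁵ m/K → total 6.7723×10⁻⁵ m/K
ΔT = g/(α₁L₁+α₂L₂) = 2.36×10⁻³ / 6.7723×10⁻⁵ = 34.848 K
T = 30.0 + 34.848 = 64.848 °C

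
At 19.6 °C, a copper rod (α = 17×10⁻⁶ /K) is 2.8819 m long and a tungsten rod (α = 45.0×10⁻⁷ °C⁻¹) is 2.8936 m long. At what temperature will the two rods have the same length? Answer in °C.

T = 344.9 °C

L₁(1 + α₁ΔT) = L₂(1 + α₂ΔT) ⇒ ΔT = (L₂ − L₁)/(α₁L₁ − α₂L₂)
L₂ − L₁ = 2.8936 − 2.8819 = 1.17×10⁻² m
α₁L₁ − α₂L₂ = 17×10⁻⁶×2.8819 − 45.0×10⁻⁷×2.8936 = 3.59711×10⁻⁵ m/K
ΔT = 1.17×10⁻² / 3.59711×10⁻⁵ = 325.261 K
T = 19.6 + 325.261 = 344.861 °C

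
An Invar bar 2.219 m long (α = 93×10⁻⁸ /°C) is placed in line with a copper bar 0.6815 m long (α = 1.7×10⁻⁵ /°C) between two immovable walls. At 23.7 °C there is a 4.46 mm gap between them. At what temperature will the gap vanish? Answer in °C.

T = 350 °C

α₁L₁ = 2.06367×10⁻⁶ m/K, α₂L₂ = 1.15855×10⁻⁵ m/K → total 1.364917×10⁻⁵ m/K
ΔT = g/(α₁L₁+α₂L₂) = 4.46×10⁻³ / 1.364917×10⁻⁵ = 326.76 K
T = 23.7 + 326.76 = 350.46 °C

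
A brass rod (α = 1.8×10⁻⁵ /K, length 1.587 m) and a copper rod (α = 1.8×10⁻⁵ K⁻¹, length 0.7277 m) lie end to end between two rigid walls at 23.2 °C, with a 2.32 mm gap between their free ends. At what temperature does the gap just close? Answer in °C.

Gap closes when ΔL₁ + ΔL₂ = 2.32 mm = 2.32×10⁻³ m
(α₁L₁ + α₂L₂)ΔT = g
α₁L₁ + α₂L₂ = 1.8×10⁻⁵×1.587 + 1.8×10⁻⁵×0.7277 = 4.16646×10⁻⁵ m/K
ΔT = 2.32×10⁻³ / 4.16646×10⁻⁵ = 55.683 K
T = 23.2 + 55.683 = 78.883 °C

T = 78.9 °C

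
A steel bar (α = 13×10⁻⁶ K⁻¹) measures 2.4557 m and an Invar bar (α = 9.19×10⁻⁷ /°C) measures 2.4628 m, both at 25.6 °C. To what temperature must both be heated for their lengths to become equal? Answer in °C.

T = 265.0 °C

L₁(1 + α₁ΔT) = L₂(1 + α₂ΔT) ⇒ ΔT = (L₂ − L₁)/(α₁L₁ − α₂L₂)
L₂ − L₁ = 2.4628 − 2.4557 = 7.10×10⁻³ m
α₁L₁ − α₂L₂ = 13×10⁻⁶×2.4557 − 9.19×10⁻⁷×2.4628 = 2.96607868×10⁻⁵ m/K
ΔT = 7.10×10⁻³ / 2.96607868×10⁻⁵ = 239.373 K
T = 25.6 + 239.373 = 264.973 °C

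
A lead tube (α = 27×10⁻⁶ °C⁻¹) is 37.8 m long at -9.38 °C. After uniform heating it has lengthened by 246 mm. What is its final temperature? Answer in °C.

T = 232 °C

ΔL = αL₀ΔT ⇒ ΔT = ΔL / (αL₀)
ΔT = 246×10⁻³ m / (27×10⁻⁶ × 37.8 m) = 241.03 K
T = -9.38 + 241.03 = 231.65 °C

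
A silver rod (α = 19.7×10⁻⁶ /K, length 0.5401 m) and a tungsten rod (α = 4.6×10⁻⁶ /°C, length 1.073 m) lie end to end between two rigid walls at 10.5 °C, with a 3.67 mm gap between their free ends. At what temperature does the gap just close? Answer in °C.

T = 246 °C

Gap closes when ΔL₁ + ΔL₂ = 3.67 mm = 3.67×10⁻³ m
(α₁L₁ + α₂L₂)ΔT = g
α₁L₁ + α₂L₂ = 19.7×10⁻⁶×0.5401 + 4.6×10⁻⁶×1.073 = 1.557577×10⁻⁵ m/K
ΔT = 3.67×10⁻³ / 1.557577×10⁻⁵ = 235.62 K
T = 10.5 + 235.62 = 246.12 °C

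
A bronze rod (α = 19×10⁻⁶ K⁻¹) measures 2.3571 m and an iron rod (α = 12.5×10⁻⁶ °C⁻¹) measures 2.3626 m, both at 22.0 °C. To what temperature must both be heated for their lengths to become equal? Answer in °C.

L₁(1 + α₁ΔT) = L₂(1 + α₂ΔT) ⇒ ΔT = (L₂ − L₁)/(α₁L₁ − α₂L₂)
L₂ − L₁ = 2.3626 − 2.3571 = 5.50×10⁻³ m
α₁L₁ − α₂L₂ = 19×10⁻⁶×2.3571 − 12.5×10⁻⁶×2.3626 = 1.52524×10⁻⁵ m/K
ΔT = 5.50×10⁻³ / 1.52524×10⁻⁵ = 360.599 K
T = 22.0 + 360.599 = 382.599 °C

T = 382.6 °C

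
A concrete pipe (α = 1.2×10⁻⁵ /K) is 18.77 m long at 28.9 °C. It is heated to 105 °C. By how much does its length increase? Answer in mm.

ΔL = 17.1 mm

|ΔT| = |105 − 28.9| = 76.1 K
ΔL = αL₀ΔT = (1.2×10⁻⁵)(18.77)(76.1) = 1.71×10⁻² m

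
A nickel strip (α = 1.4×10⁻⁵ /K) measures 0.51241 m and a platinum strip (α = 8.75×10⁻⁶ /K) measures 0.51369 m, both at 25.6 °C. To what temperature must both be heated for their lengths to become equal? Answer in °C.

T = 503.4 °C

L₁(1 + α₁ΔT) = L₂(1 + α₂ΔT) ⇒ ΔT = (L₂ − L₁)/(α₁L₁ − α₂L₂)
L₂ − L₁ = 0.51369 − 0.51241 = 1.28×10⁻³ m
α₁L₁ − α₂L₂ = 1.4×10⁻⁵×0.51241 − 8.75×10⁻⁶×0.51369 = 2.6789525×10⁻⁶ m/K
ΔT = 1.28×10⁻³ / 2.6789525×10⁻⁶ = 477.799 K
T = 25.6 + 477.799 = 503.399 °C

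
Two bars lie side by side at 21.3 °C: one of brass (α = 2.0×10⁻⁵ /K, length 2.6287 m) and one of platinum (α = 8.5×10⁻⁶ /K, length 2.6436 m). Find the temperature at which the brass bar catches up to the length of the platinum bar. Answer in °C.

L₁(1 + α₁ΔT) = L₂(1 + α₂ΔT) ⇒ ΔT = (L₂ − L₁)/(α₁L₁ − α₂L₂)
L₂ − L₁ = 2.6436 − 2.6287 = 1.49×10⁻² m
α₁L₁ − α₂L₂ = 2.0×10⁻⁵×2.6287 − 8.5×10⁻⁶×2.6436 = 3.01034×10⁻⁵ m/K
ΔT = 1.49×10⁻² / 3.01034×10⁻⁵ = 494.961 K
T = 21.3 + 494.961 = 516.261 °C

T = 516.3 °C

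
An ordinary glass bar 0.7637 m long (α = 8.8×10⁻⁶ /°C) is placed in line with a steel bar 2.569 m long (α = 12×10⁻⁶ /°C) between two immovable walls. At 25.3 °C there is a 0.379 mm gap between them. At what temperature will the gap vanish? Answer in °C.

T = 35.4 °C

Gap closes when ΔL₁ + ΔL₂ = 0.379 mm = 3.79×10⁻⁴ m
(α₁L₁ + α₂L₂)ΔT = g
α₁L₁ + α₂L₂ = 8.8×10⁻⁶×0.7637 + 12×10⁻⁶×2.569 = 3.754856×10⁻⁵ m/K
ΔT = 3.79×10⁻⁴ / 3.754856×10⁻⁵ = 10.094 K
T = 25.3 + 10.094 = 35.394 °C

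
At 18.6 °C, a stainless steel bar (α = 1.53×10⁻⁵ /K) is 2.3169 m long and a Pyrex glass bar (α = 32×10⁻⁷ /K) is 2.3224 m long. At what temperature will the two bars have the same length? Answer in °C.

T = 214.9 °C

Equal length when α₁L₁ΔT − α₂L₂ΔT = L₂ − L₁ = 5.50×10⁻³ m
α₁L₁ = 3.544857×10⁻⁵, α₂L₂ = 7.43168×10⁻⁶ → Δ(αL) = 2.801689×10⁻⁵ m/K
ΔT = 5.50×10⁻³ / 2.801689×10⁻⁵ = 196.310 K, so T = 18.6 + 196.310 = 214.910 °C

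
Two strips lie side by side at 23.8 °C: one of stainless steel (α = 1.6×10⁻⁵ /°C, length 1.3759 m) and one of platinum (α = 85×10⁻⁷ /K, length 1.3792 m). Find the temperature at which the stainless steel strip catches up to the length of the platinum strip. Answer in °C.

T = 344.5 °C

L₁(1 + α₁ΔT) = L₂(1 + α₂ΔT) ⇒ ΔT = (L₂ − L₁)/(α₁L₁ − α₂L₂)
L₂ − L₁ = 1.3792 − 1.3759 = 3.30×10⁻³ m
α₁L₁ − α₂L₂ = 1.6×10⁻⁵×1.3759 − 85×10⁻⁷×1.3792 = 1.02912×10⁻⁵ m/K
ΔT = 3.30×10⁻³ / 1.02912×10⁻⁵ = 320.662 K
T = 23.8 + 320.662 = 344.462 °C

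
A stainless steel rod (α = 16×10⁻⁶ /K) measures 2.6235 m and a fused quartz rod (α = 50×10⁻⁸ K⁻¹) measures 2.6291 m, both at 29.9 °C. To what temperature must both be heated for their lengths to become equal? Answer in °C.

T = 167.6 °C

L₁(1 + α₁ΔT) = L₂(1 + α₂ΔT) ⇒ ΔT = (L₂ − L₁)/(α₁L₁ − α₂L₂)
L₂ − L₁ = 2.6291 − 2.6235 = 5.60×10⁻³ m
α₁L₁ − α₂L₂ = 16×10⁻⁶×2.6235 − 50×10⁻⁸×2.6291 = 4.066145×10⁻⁵ m/K
ΔT = 5.60×10⁻³ / 4.066145×10⁻⁵ = 137.723 K
T = 29.9 + 137.723 = 167.623 °C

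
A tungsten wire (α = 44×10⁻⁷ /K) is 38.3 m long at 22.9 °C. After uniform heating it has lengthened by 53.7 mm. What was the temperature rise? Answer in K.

ΔT = 319 K

ΔL = αL₀ΔT ⇒ ΔT = ΔL / (αL₀)
ΔT = 53.7×10⁻³ m / (44×10⁻⁷ × 38.3 m) = 318.66 K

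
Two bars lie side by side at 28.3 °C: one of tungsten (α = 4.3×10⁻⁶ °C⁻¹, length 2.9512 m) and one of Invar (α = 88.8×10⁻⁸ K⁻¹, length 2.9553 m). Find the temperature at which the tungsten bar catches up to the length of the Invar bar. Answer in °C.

Equal length when α₁L₁ΔT − α₂L₂ΔT = L₂ − L₁ = 4.10×10⁻³ m
α₁L₁ = 1.269016×10⁻⁵, α₂L₂ = 2.6243064×10⁻⁶ → Δ(αL) = 1.00658536×10⁻⁵ m/K
ΔT = 4.10×10⁻³ / 1.00658536×10⁻⁵ = 407.318 K, so T = 28.3 + 407.318 = 435.618 °C

T = 435.6 °C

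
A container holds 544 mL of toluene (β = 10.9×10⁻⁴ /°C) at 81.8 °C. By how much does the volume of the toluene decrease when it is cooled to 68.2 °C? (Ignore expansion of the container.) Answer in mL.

ΔV = 8.06 mL

|ΔT| = |68.2 − 81.8| = 13.6 K
ΔV = βV₀ΔT = (10.9×10⁻⁴)(544)(13.6) = 8.06 mL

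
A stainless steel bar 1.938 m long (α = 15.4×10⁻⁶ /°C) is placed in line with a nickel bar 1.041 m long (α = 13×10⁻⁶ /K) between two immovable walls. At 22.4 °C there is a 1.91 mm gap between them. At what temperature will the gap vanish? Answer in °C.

T = 66.4 °C

α₁L₁ = 2.98452×10⁻⁵ m/K, α₂L₂ = 1.3533×10⁻⁵ m/K → total 4.33782×10⁻⁵ m/K
ΔT = g/(α₁L₁+α₂L₂) = 1.91×10⁻³ / 4.33782×10⁻⁵ = 44.031 K
T = 22.4 + 44.031 = 66.431 °C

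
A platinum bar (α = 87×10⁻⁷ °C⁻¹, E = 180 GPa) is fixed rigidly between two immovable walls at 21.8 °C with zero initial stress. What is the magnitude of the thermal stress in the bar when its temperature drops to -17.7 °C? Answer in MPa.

σ = 61.9 MPa

Fully constrained: the free strain ε = αΔT is blocked, so σ = Eε = EαΔT.
|ΔT| = 39.5 K
σ = 180×10⁹ × 87×10⁻⁷ × 39.5 = 6.19×10⁷ Pa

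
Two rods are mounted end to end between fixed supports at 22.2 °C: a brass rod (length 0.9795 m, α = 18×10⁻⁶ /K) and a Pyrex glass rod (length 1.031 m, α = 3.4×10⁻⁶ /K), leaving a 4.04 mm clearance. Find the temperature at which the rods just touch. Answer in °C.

T = 213 °C

α₁L₁ = 1.7631×10⁻⁵ m/K, α₂L₂ = 3.5054×10⁻⁶ m/K → total 2.11364×10⁻⁵ m/K
ΔT = g/(α₁L₁+α₂L₂) = 4.04×10⁻³ / 2.11364×10⁻⁵ = 191.14 K
T = 22.2 + 191.14 = 213.34 °C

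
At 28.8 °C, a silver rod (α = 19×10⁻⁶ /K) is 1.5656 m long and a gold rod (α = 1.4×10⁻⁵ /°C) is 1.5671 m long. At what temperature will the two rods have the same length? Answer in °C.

T = 220.9 °C

Equal length when α₁L₁ΔT − α₂L₂ΔT = L₂ − L₁ = 1.50×10⁻³ m
α₁L₁ = 2.97464×10⁻⁵, α₂L₂ = 2.19394×10⁻⁵ → Δ(αL) = 7.807×10⁻⁶ m/K
ΔT = 1.50×10⁻³ / 7.807×10⁻⁶ = 192.135 K, so T = 28.8 + 192.135 = 220.935 °C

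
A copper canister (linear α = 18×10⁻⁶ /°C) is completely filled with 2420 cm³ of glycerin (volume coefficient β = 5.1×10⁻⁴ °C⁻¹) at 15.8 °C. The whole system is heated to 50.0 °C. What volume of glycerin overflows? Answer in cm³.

The canister also expands: β_container ≈ 3α = 5.4×10⁻⁵ /K
Net overflow = V₀(β_liq − 3α_cont)ΔT
β − 3α = 5.10×10⁻⁴ − 5.4×10⁻⁵ = 4.56×10⁻⁴ /K; ΔT = 34.2 K
ΔV = 2420 × 4.56×10⁻⁴ × 34.2 = 37.7 cm³

37.7 cm³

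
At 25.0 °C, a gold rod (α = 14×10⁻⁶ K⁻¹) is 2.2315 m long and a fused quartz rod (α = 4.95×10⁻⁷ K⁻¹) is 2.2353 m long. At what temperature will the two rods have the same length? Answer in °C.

T = 151.1 °C

L₁(1 + α₁ΔT) = L₂(1 + α₂ΔT) ⇒ ΔT = (L₂ − L₁)/(α₁L₁ − α₂L₂)
L₂ − L₁ = 2.2353 − 2.2315 = 3.80×10⁻³ m
α₁L₁ − α₂L₂ = 14×10⁻⁶×2.2315 − 4.95×10⁻⁷×2.2353 = 3.01345265×10⁻⁵ m/K
ΔT = 3.80×10⁻³ / 3.01345265×10⁻⁵ = 126.101 K
T = 25.0 + 126.101 = 151.101 °C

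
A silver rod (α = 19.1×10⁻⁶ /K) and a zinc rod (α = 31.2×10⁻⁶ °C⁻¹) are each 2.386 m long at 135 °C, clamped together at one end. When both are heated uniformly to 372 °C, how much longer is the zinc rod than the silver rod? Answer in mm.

6.84 mm

ΔT = 237 K
silver: ΔL = 19.1×10⁻⁶ × 2.386 m × 237 = 1.0801×10⁻² m = 10.801 mm
zinc: ΔL = 31.2×10⁻⁶ × 2.386 m × 237 = 1.7643×10⁻² m = 17.643 mm
difference = 17.643 − 10.801 = 6.842 mm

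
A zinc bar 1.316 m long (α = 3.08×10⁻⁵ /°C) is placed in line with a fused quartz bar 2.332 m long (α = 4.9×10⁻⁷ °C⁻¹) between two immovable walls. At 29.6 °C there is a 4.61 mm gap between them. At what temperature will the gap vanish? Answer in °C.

T = 140 °C

Gap closes when ΔL₁ + ΔL₂ = 4.61 mm = 4.61×10⁻³ m
(α₁L₁ + α₂L₂)ΔT = g
α₁L₁ + α₂L₂ = 3.08×10⁻⁵×1.316 + 4.9×10⁻⁷×2.332 = 4.167548×10⁻⁵ m/K
ΔT = 4.61×10⁻³ / 4.167548×10⁻⁵ = 110.62 K
T = 29.6 + 110.62 = 140.22 °C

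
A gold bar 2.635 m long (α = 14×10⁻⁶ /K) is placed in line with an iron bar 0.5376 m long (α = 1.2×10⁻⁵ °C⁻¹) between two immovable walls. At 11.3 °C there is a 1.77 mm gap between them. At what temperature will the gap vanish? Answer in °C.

T = 52.1 °C

α₁L₁ = 3.689×10⁻⁵ m/K, α₂L₂ = 6.4512×10⁻⁶ m/K → total 4.33412×10⁻⁵ m/K
ΔT = g/(α₁L₁+α₂L₂) = 1.77×10⁻³ / 4.33412×10⁻⁵ = 40.839 K
T = 11.3 + 40.839 = 52.139 °C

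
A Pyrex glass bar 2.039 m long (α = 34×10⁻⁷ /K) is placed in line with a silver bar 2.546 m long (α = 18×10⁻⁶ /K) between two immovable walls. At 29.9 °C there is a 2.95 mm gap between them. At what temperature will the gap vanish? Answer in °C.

T = 85.8 °C

α₁L₁ = 6.9326×10⁻⁶ m/K, α₂L₂ = 4.5828×10⁻⁵ m/K → total 5.27606×10⁻⁵ m/K
ΔT = g/(α₁L₁+α₂L₂) = 2.95×10⁻³ / 5.27606×10⁻⁵ = 55.913 K
T = 29.9 + 55.913 = 85.813 °C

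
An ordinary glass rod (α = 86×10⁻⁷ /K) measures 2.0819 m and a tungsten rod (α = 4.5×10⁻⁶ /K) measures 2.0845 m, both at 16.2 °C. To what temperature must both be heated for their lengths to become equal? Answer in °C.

T = 321.2 °C

Equal length when α₁L₁ΔT − α₂L₂ΔT = L₂ − L₁ = 2.60×10⁻³ m
α₁L₁ = 1.790434×10⁻⁵, α₂L₂ = 9.38025×10⁻⁶ → Δ(αL) = 8.52409×10⁻⁶ m/K
ΔT = 2.60×10⁻³ / 8.52409×10⁻⁶ = 305.018 K, so T = 16.2 + 305.018 = 321.218 °C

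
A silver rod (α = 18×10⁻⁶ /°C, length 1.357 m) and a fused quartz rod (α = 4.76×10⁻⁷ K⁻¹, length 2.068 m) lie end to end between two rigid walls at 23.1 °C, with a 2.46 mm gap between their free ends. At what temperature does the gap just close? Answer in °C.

Gap closes when ΔL₁ + ΔL₂ = 2.46 mm = 2.46×10⁻³ m
(α₁L₁ + α₂L₂)ΔT = g
α₁L₁ + α₂L₂ = 18×10⁻⁶×1.357 + 4.76×10⁻⁷×2.068 = 2.5410368×10⁻⁵ m/K
ΔT = 2.46×10⁻³ / 2.5410368×10⁻⁵ = 96.81 K
T = 23.1 + 96.81 = 119.91 °C

T = 120 °C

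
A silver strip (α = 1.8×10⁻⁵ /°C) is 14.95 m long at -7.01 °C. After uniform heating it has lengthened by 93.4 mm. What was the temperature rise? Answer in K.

ΔL = αL₀ΔT ⇒ ΔT = ΔL / (αL₀)
ΔT = 93.4×10⁻³ m / (1.8×10⁻⁵ × 14.95 m) = 347.08 K

ΔT = 347 K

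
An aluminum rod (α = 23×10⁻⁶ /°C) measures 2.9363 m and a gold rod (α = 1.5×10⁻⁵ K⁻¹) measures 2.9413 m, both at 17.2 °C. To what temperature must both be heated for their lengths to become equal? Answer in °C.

Equal length when α₁L₁ΔT − α₂L₂ΔT = L₂ − L₁ = 5.00×10⁻³ m
α₁L₁ = 6.75349×10⁻⁵, α₂L₂ = 4.41195×10⁻⁵ → Δ(αL) = 2.34154×10⁻⁵ m/K
ΔT = 5.00×10⁻³ / 2.34154×10⁻⁵ = 213.535 K, so T = 17.2 + 213.535 = 230.735 °C

T = 230.7 °C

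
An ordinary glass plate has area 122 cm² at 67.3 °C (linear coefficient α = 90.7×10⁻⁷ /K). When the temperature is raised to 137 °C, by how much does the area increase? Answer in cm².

Area coefficient ≈ 2α; |ΔT| = 69.7 K
ΔA = 2αA₀ΔT = 2(90.7×10⁻⁷)(122)(69.7) = 0.154 cm²

ΔA = 0.154 cm²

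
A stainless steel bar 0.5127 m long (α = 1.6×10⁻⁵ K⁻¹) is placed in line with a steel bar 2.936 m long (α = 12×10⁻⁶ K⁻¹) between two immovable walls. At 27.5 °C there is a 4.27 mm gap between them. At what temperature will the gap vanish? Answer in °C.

Gap closes when ΔL₁ + ΔL₂ = 4.27 mm = 4.27×10⁻³ m
(α₁L₁ + α₂L₂)ΔT = g
α₁L₁ + α₂L₂ = 1.6×10⁻⁵×0.5127 + 12×10⁻⁶×2.936 = 4.34352×10⁻⁵ m/K
ΔT = 4.27×10⁻³ / 4.34352×10⁻⁵ = 98.31 K
T = 27.5 + 98.31 = 125.81 °C

T = 126 °C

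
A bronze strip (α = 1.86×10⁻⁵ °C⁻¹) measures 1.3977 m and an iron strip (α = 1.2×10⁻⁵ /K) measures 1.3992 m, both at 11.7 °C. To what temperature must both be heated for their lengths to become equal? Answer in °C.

L₁(1 + α₁ΔT) = L₂(1 + α₂ΔT) ⇒ ΔT = (L₂ − L₁)/(α₁L₁ − α₂L₂)
L₂ − L₁ = 1.3992 − 1.3977 = 1.50×10⁻³ m
α₁L₁ − α₂L₂ = 1.86×10⁻⁵×1.3977 − 1.2×10⁻⁵×1.3992 = 9.20682×10⁻⁶ m/K
ΔT = 1.50×10⁻³ / 9.20682×10⁻⁶ = 162.923 K
T = 11.7 + 162.923 = 174.623 °C

T = 174.6 °C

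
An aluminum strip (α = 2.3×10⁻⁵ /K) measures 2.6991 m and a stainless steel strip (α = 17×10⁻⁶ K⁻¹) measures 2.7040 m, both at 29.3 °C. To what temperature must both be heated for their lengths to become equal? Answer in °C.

Equal length when α₁L₁ΔT − α₂L₂ΔT = L₂ − L₁ = 4.90×10⁻³ m
α₁L₁ = 6.20793×10⁻⁵, α₂L₂ = 4.5968×10⁻⁵ → Δ(αL) = 1.61113×10⁻⁵ m/K
ΔT = 4.90×10⁻³ / 1.61113×10⁻⁵ = 304.134 K, so T = 29.3 + 304.134 = 333.434 °C

T = 333.4 °C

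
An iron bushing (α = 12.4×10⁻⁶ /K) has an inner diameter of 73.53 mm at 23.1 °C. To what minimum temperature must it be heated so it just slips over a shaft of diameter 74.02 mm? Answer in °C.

Required Δd = 74.02 − 73.53 = 0.49 mm
Δd = αd₀ΔT ⇒ ΔT = Δd/(αd₀) = 0.49 / (12.4×10⁻⁶ × 73.53) = 537.42 K
T_min = 23.1 + 537.42 = 560.52 °C

T = 561 °C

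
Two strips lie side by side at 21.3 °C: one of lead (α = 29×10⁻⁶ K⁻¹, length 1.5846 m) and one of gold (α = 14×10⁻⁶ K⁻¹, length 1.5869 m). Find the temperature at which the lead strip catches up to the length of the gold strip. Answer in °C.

T = 118.2 °C

L₁(1 + α₁ΔT) = L₂(1 + α₂ΔT) ⇒ ΔT = (L₂ − L₁)/(α₁L₁ − α₂L₂)
L₂ − L₁ = 1.5869 − 1.5846 = 2.30×10⁻³ m
α₁L₁ − α₂L₂ = 29×10⁻⁶×1.5846 − 14×10⁻⁶×1.5869 = 2.37368×10⁻⁵ m/K
ΔT = 2.30×10⁻³ / 2.37368×10⁻⁵ = 96.896 K
T = 21.3 + 96.896 = 118.196 °C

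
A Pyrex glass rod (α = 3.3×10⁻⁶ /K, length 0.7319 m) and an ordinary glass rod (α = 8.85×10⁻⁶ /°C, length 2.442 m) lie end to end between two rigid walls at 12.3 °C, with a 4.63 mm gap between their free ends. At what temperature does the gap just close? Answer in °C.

T = 205 °C

Gap closes when ΔL₁ + ΔL₂ = 4.63 mm = 4.63×10⁻³ m
(α₁L₁ + α₂L₂)ΔT = g
α₁L₁ + α₂L₂ = 3.3×10⁻⁶×0.7319 + 8.85×10⁻⁶×2.442 = 2.402697×10⁻⁵ m/K
ΔT = 4.63×10⁻³ / 2.402697×10⁻⁵ = 192.70 K
T = 12.3 + 192.70 = 205.00 °C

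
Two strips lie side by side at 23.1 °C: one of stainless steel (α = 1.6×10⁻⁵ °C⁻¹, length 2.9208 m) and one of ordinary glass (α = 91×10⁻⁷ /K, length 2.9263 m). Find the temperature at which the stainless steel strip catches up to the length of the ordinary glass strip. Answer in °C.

T = 296.7 °C

L₁(1 + α₁ΔT) = L₂(1 + α₂ΔT) ⇒ ΔT = (L₂ − L₁)/(α₁L₁ − α₂L₂)
L₂ − L₁ = 2.9263 − 2.9208 = 5.50×10⁻³ m
α₁L₁ − α₂L₂ = 1.6×10⁻⁵×2.9208 − 91×10⁻⁷×2.9263 = 2.010347×10⁻⁵ m/K
ΔT = 5.50×10⁻³ / 2.010347×10⁻⁵ = 273.585 K
T = 23.1 + 273.585 = 296.685 °C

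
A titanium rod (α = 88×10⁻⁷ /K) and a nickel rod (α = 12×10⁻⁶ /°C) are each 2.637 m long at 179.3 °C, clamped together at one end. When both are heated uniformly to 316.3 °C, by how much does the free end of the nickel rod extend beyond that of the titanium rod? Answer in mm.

ΔT = 137.0 K
titanium: ΔL = 88×10⁻⁷ × 2.637 m × 137.0 = 3.1792×10⁻³ m = 3.1792 mm
nickel: ΔL = 12×10⁻⁶ × 2.637 m × 137.0 = 4.3352×10⁻³ m = 4.3352 mm
difference = 4.3352 − 3.1792 = 1.1560 mm

1.16 mm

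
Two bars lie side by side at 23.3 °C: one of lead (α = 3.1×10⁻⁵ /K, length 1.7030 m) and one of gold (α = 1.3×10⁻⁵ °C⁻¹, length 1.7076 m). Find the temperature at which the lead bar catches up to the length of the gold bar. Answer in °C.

T = 173.7 °C

Equal length when α₁L₁ΔT − α₂L₂ΔT = L₂ − L₁ = 4.60×10⁻³ m
α₁L₁ = 5.2793×10⁻⁵, α₂L₂ = 2.21988×10⁻⁵ → Δ(αL) = 3.05942×10⁻⁵ m/K
ΔT = 4.60×10⁻³ / 3.05942×10⁻⁵ = 150.355 K, so T = 23.3 + 150.355 = 173.655 °C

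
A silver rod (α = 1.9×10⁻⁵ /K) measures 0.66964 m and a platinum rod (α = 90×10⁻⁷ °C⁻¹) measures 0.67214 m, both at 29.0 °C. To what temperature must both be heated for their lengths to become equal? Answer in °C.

Equal length when α₁L₁ΔT − α₂L₂ΔT = L₂ − L₁ = 2.50×10⁻³ m
α₁L₁ = 1.272316×10⁻⁵, α₂L₂ = 6.04926×10⁻⁶ → Δ(αL) = 6.6739×10⁻⁶ m/K
ΔT = 2.50×10⁻³ / 6.6739×10⁻⁶ = 374.594 K, so T = 29.0 + 374.594 = 403.594 °C

T = 403.6 °C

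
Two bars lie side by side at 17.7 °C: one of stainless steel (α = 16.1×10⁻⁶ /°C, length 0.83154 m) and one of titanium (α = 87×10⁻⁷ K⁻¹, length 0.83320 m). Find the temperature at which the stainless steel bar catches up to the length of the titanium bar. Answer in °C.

T = 288.1 °C

L₁(1 + α₁ΔT) = L₂(1 + α₂ΔT) ⇒ ΔT = (L₂ − L₁)/(α₁L₁ − α₂L₂)
L₂ − L₁ = 0.83320 − 0.83154 = 1.66×10⁻³ m
α₁L₁ − α₂L₂ = 16.1×10⁻⁶×0.83154 − 87×10⁻⁷×0.83320 = 6.138954×10⁻⁶ m/K
ΔT = 1.66×10⁻³ / 6.138954×10⁻⁶ = 270.404 K
T = 17.7 + 270.404 = 288.104 °C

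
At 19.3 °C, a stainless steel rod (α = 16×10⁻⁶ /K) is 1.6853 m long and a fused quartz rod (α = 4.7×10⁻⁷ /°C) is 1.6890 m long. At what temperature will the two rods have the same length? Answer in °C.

L₁(1 + α₁ΔT) = L₂(1 + α₂ΔT) ⇒ ΔT = (L₂ − L₁)/(α₁L₁ − α₂L₂)
L₂ − L₁ = 1.6890 − 1.6853 = 3.70×10⁻³ m
α₁L₁ − α₂L₂ = 16×10⁻⁶×1.6853 − 4.7×10⁻⁷×1.6890 = 2.617097×10⁻⁵ m/K
ΔT = 3.70×10⁻³ / 2.617097×10⁻⁵ = 141.378 K
T = 19.3 + 141.378 = 160.678 °C

T = 160.7 °C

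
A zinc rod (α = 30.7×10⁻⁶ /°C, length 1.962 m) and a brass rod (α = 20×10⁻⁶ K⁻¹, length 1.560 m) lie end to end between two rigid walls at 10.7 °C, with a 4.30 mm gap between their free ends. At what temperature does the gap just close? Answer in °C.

Gap closes when ΔL₁ + ΔL₂ = 4.30 mm = 4.30×10⁻³ m
(α₁L₁ + α₂L₂)ΔT = g
α₁L₁ + α₂L₂ = 30.7×10⁻⁶×1.962 + 20×10⁻⁶×1.560 = 9.14334×10⁻⁵ m/K
ΔT = 4.30×10⁻³ / 9.14334×10⁻⁵ = 47.029 K
T = 10.7 + 47.029 = 57.729 °C

T = 57.7 °C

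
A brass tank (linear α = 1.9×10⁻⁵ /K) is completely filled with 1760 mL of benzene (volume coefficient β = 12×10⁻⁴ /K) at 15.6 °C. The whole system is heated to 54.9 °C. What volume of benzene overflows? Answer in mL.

The tank also expands: β_container ≈ 3α = 5.7×10⁻⁵ /K
Net overflow = V₀(β_liq − 3α_cont)ΔT
β − 3α = 1.20×10⁻³ − 5.7×10⁻⁵ = 1.143×10⁻³ /K; ΔT = 39.3 K
ΔV = 1760 × 1.143×10⁻³ × 39.3 = 79.1 mL

79.1 mL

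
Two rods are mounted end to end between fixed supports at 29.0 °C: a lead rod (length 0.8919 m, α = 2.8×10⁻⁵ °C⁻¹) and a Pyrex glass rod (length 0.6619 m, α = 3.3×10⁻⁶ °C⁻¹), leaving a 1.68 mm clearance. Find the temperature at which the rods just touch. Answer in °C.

α₁L₁ = 2.49732×10⁻⁵ m/K, α₂L₂ = 2.18427×10⁻⁶ m/K → total 2.715747×10⁻⁵ m/K
ΔT = g/(α₁L₁+α₂L₂) = 1.68×10⁻³ / 2.715747×10⁻⁵ = 61.861 K
T = 29.0 + 61.861 = 90.861 °C

T = 90.9 °C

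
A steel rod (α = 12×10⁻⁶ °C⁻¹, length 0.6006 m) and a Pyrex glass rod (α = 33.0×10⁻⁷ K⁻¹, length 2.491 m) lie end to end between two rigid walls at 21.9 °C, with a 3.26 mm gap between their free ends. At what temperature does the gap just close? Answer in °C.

Gap closes when ΔL₁ + ΔL₂ = 3.26 mm = 3.26×10⁻³ m
(α₁L₁ + α₂L₂)ΔT = g
α₁L₁ + α₂L₂ = 12×10⁻⁶×0.6006 + 33.0×10⁻⁷×2.491 = 1.54275×10⁻⁵ m/K
ΔT = 3.26×10⁻³ / 1.54275×10⁻⁵ = 211.31 K
T = 21.9 + 211.31 = 233.21 °C

T = 233 °C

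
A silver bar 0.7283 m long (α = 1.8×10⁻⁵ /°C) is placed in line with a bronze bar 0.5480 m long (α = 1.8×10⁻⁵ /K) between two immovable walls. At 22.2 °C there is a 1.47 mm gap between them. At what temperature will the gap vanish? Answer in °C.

α₁L₁ = 1.31094×10⁻⁵ m/K, α₂L₂ = 9.864×10⁻⁶ m/K → total 2.29734×10⁻⁵ m/K
ΔT = g/(α₁L₁+α₂L₂) = 1.47×10⁻³ / 2.29734×10⁻⁵ = 63.987 K
T = 22.2 + 63.987 = 86.187 °C

T = 86.2 °C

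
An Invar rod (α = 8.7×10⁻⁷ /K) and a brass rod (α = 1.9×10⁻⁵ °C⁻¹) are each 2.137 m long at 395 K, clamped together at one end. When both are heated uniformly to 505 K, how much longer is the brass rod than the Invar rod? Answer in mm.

ΔT = 110 K
Invar: ΔL = 8.7×10⁻⁷ × 2.137 m × 110 = 2.0451×10⁻⁴ m = 0.20451 mm
brass: ΔL = 1.9×10⁻⁵ × 2.137 m × 110 = 4.4663×10⁻³ m = 4.4663 mm
difference = 4.4663 − 0.20451 = 4.26179 mm

4.26 mm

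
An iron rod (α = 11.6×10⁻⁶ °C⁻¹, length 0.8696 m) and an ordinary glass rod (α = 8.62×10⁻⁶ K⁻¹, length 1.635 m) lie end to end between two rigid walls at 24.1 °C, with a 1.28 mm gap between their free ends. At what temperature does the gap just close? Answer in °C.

α₁L₁ = 1.008736×10⁻⁵ m/K, α₂L₂ = 1.40937×10⁻⁵ m/K → total 2.418106×10⁻⁵ m/K
ΔT = g/(α₁L₁+α₂L₂) = 1.28×10⁻³ / 2.418106×10⁻⁵ = 52.934 K
T = 24.1 + 52.934 = 77.034 °C

T = 77.0 °C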